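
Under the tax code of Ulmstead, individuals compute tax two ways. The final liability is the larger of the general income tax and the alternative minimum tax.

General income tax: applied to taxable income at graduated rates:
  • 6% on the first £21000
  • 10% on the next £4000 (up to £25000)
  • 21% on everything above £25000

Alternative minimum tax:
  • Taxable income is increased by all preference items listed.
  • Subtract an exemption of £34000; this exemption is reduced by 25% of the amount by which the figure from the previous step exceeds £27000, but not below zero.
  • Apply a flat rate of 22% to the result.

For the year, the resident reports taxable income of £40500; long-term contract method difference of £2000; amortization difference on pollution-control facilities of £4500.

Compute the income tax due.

General income tax:
  £21000 × 6% = £1260
  £4000 × 10% = £400
  £15500 × 21% = £3255
  → £4915

Alternative minimum tax:
  Adjusted income: £40500 + £2000 + £4500 = £47000
  Exemption: £34000 − 25% × (£47000 − £27000) = £34000 − £5000 = £29000
  Base: £47000 − £29000 = £18000
  £18000 × 22% = £3960

£4915 > £3960, so the general income tax governs.

£4915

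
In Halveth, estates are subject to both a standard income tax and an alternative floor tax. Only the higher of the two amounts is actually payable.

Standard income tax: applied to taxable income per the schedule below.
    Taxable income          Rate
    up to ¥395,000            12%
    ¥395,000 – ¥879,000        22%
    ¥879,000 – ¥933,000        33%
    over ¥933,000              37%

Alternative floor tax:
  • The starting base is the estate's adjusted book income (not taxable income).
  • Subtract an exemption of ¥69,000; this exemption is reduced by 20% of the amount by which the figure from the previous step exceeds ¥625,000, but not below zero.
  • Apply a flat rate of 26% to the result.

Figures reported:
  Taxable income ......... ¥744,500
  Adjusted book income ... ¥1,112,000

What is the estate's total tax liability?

¥289,120

Alternative floor tax:
  Base (adjusted book income): ¥1,112,000
  Exemption: 20% × (¥1,112,000 − ¥625,000) = ¥97,400 ≥ ¥69,000, so the exemption is fully phased out
  Base: ¥1,112,000 − ¥0 = ¥1,112,000
  ¥1,112,000 × 26% = ¥289,120

Standard income tax:
  ¥395,000 × 12% = ¥47,400
  ¥349,500 × 22% = ¥76,890
  → ¥124,290

¥289,120 > ¥124,290, so the alternative floor tax is the binding amount.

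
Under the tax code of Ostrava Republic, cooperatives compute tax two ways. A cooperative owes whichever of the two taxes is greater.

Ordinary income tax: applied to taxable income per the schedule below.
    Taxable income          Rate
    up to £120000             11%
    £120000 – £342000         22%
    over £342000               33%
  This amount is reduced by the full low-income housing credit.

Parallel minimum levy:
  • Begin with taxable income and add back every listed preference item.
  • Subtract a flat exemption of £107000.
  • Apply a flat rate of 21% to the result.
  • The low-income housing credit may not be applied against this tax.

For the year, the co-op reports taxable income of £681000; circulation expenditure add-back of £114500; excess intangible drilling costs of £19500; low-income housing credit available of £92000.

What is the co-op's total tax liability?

£148680

Parallel minimum levy:
  Adjusted income: £681000 + £114500 + £19500 = £815000
  Less exemption £107000 → base £708000
  £708000 × 21% = £148680

Ordinary income tax:
  £120000 × 11% = £13200
  £222000 × 22% = £48840
  £339000 × 33% = £111870
  → £173910
  Less low-income housing credit £92000 → £81910

£148680 > £81910, so the parallel minimum levy is the binding amount.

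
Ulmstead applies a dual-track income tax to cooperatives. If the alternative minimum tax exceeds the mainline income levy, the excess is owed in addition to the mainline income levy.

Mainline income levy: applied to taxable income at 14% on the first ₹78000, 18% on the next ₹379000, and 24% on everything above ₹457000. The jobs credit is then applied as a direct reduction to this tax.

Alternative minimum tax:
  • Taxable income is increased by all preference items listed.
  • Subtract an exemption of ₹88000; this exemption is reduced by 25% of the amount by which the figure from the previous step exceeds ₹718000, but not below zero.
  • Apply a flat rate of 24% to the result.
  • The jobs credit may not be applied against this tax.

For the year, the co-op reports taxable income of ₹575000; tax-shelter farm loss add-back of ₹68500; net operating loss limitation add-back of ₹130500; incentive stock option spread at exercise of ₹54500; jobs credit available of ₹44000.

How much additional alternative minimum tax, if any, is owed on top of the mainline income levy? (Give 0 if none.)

₹120890

Mainline income levy:
  ₹78000 × 14% = ₹10920
  ₹379000 × 18% = ₹68220
  ₹118000 × 24% = ₹28320
  → ₹107460
  Less jobs credit ₹44000 → ₹63460

Alternative minimum tax:
  Adjusted income: ₹575000 + ₹68500 + ₹130500 + ₹54500 = ₹828500
  Exemption: ₹88000 − 25% × (₹828500 − ₹718000) = ₹88000 − ₹27625 = ₹60375
  Base: ₹828500 − ₹60375 = ₹768125
  ₹768125 × 24% = ₹184350

Excess of alternative minimum tax over mainline income levy: ₹184350 − ₹63460 = ₹120890.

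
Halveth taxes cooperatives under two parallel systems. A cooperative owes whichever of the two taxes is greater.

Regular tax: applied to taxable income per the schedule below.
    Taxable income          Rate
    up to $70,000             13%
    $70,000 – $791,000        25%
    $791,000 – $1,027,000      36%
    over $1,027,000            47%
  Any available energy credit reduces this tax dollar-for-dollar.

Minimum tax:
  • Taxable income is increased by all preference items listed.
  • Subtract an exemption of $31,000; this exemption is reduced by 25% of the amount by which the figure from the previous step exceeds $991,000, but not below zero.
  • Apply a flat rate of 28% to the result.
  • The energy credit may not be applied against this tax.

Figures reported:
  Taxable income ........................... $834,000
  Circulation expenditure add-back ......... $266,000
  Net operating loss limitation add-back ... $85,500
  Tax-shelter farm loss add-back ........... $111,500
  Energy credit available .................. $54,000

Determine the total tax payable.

$363,160

Regular tax:
  $70,000 × 13% = $9,100
  $721,000 × 25% = $180,250
  $43,000 × 36% = $15,480
  → $204,830
  Less energy credit $54,000 → $150,830

Minimum tax:
  Adjusted income: $834,000 + $266,000 + $85,500 + $111,500 = $1,297,000
  Exemption: 25% × ($1,297,000 − $991,000) = $76,500 ≥ $31,000, so the exemption is fully phased out
  Base: $1,297,000 − $0 = $1,297,000
  $1,297,000 × 28% = $363,160

$363,160 > $150,830, so the minimum tax is the binding amount.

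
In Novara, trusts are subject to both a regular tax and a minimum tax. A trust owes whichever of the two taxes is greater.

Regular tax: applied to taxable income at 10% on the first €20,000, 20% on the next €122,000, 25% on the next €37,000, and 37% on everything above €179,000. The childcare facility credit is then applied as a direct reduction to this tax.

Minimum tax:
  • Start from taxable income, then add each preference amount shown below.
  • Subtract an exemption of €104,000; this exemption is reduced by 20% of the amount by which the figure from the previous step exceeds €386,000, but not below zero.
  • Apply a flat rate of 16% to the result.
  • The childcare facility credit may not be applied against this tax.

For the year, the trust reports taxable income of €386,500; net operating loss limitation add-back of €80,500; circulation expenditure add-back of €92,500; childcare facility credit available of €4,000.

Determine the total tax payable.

€108,425

Minimum tax:
  Adjusted income: €386,500 + €80,500 + €92,500 = €559,500
  Exemption: €104,000 − 20% × (€559,500 − €386,000) = €104,000 − €34,700 = €69,300
  Base: €559,500 − €69,300 = €490,200
  €490,200 × 16% = €78,432

Regular tax:
  €20,000 × 10% = €2,000
  €122,000 × 20% = €24,400
  €37,000 × 25% = €9,250
  €207,500 × 37% = €76,775
  → €112,425
  Less childcare facility credit €4,000 → €108,425

€108,425 > €78,432, so the regular tax governs.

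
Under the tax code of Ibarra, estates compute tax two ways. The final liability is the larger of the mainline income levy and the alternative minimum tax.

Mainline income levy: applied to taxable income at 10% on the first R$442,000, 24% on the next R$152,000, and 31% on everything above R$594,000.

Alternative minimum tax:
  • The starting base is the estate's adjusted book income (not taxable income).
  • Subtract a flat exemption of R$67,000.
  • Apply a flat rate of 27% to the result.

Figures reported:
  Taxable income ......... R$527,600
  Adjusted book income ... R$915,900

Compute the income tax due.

Alternative minimum tax:
  Base (adjusted book income): R$915,900
  Less exemption R$67,000 → base R$848,900
  R$848,900 × 27% = R$229,203

Mainline income levy:
  R$442,000 × 10% = R$44,200
  R$85,600 × 24% = R$20,544
  → R$64,744

R$229,203 > R$64,744, so the alternative minimum tax is the binding amount.

R$229,203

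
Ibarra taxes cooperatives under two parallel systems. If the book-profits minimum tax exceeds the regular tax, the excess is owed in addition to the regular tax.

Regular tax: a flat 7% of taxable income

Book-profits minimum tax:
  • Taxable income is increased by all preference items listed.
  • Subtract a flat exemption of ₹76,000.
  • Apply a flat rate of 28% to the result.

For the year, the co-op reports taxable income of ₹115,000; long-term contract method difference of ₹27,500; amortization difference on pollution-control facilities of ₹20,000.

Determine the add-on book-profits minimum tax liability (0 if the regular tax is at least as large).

Regular tax:
  ₹115,000 × 7% = ₹8,050

Book-profits minimum tax:
  Adjusted income: ₹115,000 + ₹27,500 + ₹20,000 = ₹162,500
  Less exemption ₹76,000 → base ₹86,500
  ₹86,500 × 28% = ₹24,220

Excess of book-profits minimum tax over regular tax: ₹24,220 − ₹8,050 = ₹16,170.

₹16,170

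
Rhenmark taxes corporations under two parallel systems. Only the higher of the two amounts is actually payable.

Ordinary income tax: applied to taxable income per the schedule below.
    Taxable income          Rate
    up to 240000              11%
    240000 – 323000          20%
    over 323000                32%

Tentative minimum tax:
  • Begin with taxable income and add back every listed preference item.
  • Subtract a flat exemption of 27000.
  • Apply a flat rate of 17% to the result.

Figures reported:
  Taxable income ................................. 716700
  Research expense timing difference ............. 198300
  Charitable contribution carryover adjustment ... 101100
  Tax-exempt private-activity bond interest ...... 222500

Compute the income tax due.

Ordinary income tax:
  240000 × 11% = 26400
  83000 × 20% = 16600
  393700 × 32% = 125984
  → 168984

Tentative minimum tax:
  Adjusted income: 716700 + 198300 + 101100 + 222500 = 1238600
  Less exemption 27000 → base 1211600
  1211600 × 17% = 205972

205972 > 168984, so the tentative minimum tax is the binding amount.

205972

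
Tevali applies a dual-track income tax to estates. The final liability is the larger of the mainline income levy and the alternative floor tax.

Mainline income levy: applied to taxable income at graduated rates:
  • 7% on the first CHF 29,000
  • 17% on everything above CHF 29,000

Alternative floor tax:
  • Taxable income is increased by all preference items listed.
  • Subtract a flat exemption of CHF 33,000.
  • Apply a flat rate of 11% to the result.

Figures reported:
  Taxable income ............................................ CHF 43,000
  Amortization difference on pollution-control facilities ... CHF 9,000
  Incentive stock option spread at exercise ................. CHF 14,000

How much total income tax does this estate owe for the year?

CHF 4,410

Mainline income levy:
  CHF 29,000 × 7% = CHF 2,030
  CHF 14,000 × 17% = CHF 2,380
  → CHF 4,410

Alternative floor tax:
  Adjusted income: CHF 43,000 + CHF 9,000 + CHF 14,000 = CHF 66,000
  Less exemption CHF 33,000 → base CHF 33,000
  CHF 33,000 × 11% = CHF 3,630

CHF 4,410 > CHF 3,630, so the mainline income levy governs.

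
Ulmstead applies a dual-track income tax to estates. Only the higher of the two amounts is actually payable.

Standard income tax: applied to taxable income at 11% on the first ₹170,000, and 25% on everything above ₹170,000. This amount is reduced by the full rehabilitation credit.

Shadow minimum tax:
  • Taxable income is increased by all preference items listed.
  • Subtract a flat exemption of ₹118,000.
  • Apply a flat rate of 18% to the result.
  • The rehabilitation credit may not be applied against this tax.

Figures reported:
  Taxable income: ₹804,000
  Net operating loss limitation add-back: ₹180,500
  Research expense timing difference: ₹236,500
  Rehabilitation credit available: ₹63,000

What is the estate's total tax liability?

Shadow minimum tax:
  Adjusted income: ₹804,000 + ₹180,500 + ₹236,500 = ₹1,221,000
  Less exemption ₹118,000 → base ₹1,103,000
  ₹1,103,000 × 18% = ₹198,540

Standard income tax:
  ₹170,000 × 11% = ₹18,700
  ₹634,000 × 25% = ₹158,500
  → ₹177,200
  Less rehabilitation credit ₹63,000 → ₹114,200

₹198,540 > ₹114,200, so the shadow minimum tax is the binding amount.

₹198,540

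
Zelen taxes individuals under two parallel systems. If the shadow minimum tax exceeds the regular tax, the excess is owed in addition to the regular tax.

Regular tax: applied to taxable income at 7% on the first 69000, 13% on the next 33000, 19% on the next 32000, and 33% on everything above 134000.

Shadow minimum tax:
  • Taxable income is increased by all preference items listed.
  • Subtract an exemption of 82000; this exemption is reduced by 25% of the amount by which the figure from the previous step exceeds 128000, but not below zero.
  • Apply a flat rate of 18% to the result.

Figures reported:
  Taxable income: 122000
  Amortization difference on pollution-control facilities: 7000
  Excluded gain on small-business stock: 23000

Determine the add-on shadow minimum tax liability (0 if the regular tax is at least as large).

760

Shadow minimum tax:
  Adjusted income: 122000 + 7000 + 23000 = 152000
  Exemption: 82000 − 25% × (152000 − 128000) = 82000 − 6000 = 76000
  Base: 152000 − 76000 = 76000
  76000 × 18% = 13680

Regular tax:
  69000 × 7% = 4830
  33000 × 13% = 4290
  20000 × 19% = 3800
  → 12920

Excess of shadow minimum tax over regular tax: 13680 − 12920 = 760.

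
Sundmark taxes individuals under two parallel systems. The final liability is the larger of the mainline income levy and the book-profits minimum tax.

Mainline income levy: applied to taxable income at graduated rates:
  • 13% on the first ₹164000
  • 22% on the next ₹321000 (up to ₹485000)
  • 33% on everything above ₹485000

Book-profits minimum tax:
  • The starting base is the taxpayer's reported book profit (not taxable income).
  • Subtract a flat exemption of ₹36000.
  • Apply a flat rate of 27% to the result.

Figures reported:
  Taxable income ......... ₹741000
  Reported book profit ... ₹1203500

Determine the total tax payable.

Book-profits minimum tax:
  Base (reported book profit): ₹1203500
  Less exemption ₹36000 → base ₹1167500
  ₹1167500 × 27% = ₹315225

Mainline income levy:
  ₹164000 × 13% = ₹21320
  ₹321000 × 22% = ₹70620
  ₹256000 × 33% = ₹84480
  → ₹176420

₹315225 > ₹176420, so the book-profits minimum tax is the binding amount.

₹315225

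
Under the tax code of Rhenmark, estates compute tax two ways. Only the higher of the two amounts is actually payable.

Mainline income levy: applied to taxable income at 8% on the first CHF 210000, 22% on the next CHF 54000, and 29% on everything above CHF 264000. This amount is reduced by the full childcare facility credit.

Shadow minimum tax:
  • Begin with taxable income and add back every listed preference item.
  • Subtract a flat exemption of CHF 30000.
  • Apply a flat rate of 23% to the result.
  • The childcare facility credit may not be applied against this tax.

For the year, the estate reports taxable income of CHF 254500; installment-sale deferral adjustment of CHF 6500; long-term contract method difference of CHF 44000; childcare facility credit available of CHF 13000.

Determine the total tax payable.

Shadow minimum tax:
  Adjusted income: CHF 254500 + CHF 6500 + CHF 44000 = CHF 305000
  Less exemption CHF 30000 → base CHF 275000
  CHF 275000 × 23% = CHF 63250

Mainline income levy:
  CHF 210000 × 8% = CHF 16800
  CHF 44500 × 22% = CHF 9790
  → CHF 26590
  Less childcare facility credit CHF 13000 → CHF 13590

CHF 63250 > CHF 13590, so the shadow minimum tax is the binding amount.

CHF 63250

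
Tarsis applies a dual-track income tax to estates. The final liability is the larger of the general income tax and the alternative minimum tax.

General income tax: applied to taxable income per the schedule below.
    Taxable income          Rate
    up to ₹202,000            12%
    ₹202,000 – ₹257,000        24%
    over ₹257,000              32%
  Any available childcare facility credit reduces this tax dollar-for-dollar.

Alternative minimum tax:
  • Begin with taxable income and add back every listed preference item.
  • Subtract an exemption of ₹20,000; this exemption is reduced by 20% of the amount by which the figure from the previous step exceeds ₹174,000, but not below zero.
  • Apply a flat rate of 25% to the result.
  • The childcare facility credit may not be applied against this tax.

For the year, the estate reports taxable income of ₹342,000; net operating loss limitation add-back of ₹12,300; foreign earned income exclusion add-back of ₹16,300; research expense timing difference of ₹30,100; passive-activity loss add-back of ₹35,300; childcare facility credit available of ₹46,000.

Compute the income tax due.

₹109,000

General income tax:
  ₹202,000 × 12% = ₹24,240
  ₹55,000 × 24% = ₹13,200
  ₹85,000 × 32% = ₹27,200
  → ₹64,640
  Less childcare facility credit ₹46,000 → ₹18,640

Alternative minimum tax:
  Adjusted income: ₹342,000 + ₹12,300 + ₹16,300 + ₹30,100 + ₹35,300 = ₹436,000
  Exemption: 20% × (₹436,000 − ₹174,000) = ₹52,400 ≥ ₹20,000, so the exemption is fully phased out
  Base: ₹436,000 − ₹0 = ₹436,000
  ₹436,000 × 25% = ₹109,000

₹109,000 > ₹18,640, so the alternative minimum tax is the binding amount.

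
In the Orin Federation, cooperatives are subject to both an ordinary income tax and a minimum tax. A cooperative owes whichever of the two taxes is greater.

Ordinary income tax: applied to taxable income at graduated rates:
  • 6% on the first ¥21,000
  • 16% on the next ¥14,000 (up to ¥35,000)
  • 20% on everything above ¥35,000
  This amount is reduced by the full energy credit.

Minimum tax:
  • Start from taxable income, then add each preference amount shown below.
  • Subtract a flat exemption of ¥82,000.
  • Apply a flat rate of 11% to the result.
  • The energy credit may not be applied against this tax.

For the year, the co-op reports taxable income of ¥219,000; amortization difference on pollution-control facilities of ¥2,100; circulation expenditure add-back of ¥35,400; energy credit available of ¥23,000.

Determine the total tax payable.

¥19,195

Ordinary income tax:
  ¥21,000 × 6% = ¥1,260
  ¥14,000 × 16% = ¥2,240
  ¥184,000 × 20% = ¥36,800
  → ¥40,300
  Less energy credit ¥23,000 → ¥17,300

Minimum tax:
  Adjusted income: ¥219,000 + ¥2,100 + ¥35,400 = ¥256,500
  Less exemption ¥82,000 → base ¥174,500
  ¥174,500 × 11% = ¥19,195

¥19,195 > ¥17,300, so the minimum tax is the binding amount.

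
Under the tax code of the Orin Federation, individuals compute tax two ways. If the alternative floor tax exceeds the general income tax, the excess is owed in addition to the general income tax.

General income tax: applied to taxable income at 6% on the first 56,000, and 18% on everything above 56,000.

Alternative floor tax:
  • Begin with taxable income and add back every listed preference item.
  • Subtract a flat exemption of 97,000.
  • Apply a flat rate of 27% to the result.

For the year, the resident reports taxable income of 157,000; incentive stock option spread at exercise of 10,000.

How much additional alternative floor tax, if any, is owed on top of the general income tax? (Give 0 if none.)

0

Alternative floor tax:
  Adjusted income: 157,000 + 10,000 = 167,000
  Less exemption 97,000 → base 70,000
  70,000 × 27% = 18,900

General income tax:
  56,000 × 6% = 3,360
  101,000 × 18% = 18,180
  → 21,540

18,900 ≤ 21,540, so no add-on is due.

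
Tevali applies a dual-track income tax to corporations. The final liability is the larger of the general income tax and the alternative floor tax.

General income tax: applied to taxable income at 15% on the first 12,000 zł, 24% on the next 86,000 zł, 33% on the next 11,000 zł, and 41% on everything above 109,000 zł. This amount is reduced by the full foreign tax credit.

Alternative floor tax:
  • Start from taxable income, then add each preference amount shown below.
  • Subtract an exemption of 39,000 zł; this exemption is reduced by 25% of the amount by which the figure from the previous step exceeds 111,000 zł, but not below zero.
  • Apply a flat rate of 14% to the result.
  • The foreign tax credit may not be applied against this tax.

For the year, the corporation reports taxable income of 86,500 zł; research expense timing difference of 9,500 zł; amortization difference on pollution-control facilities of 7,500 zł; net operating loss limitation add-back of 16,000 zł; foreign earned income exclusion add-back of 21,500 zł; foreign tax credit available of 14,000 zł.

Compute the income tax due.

15,330 zł

Alternative floor tax:
  Adjusted income: 86,500 zł + 9,500 zł + 7,500 zł + 16,000 zł + 21,500 zł = 141,000 zł
  Exemption: 39,000 zł − 25% × (141,000 zł − 111,000 zł) = 39,000 zł − 7,500 zł = 31,500 zł
  Base: 141,000 zł − 31,500 zł = 109,500 zł
  109,500 zł × 14% = 15,330 zł

General income tax:
  12,000 zł × 15% = 1,800 zł
  74,500 zł × 24% = 17,880 zł
  → 19,680 zł
  Less foreign tax credit 14,000 zł → 5,680 zł

15,330 zł > 5,680 zł, so the alternative floor tax is the binding amount.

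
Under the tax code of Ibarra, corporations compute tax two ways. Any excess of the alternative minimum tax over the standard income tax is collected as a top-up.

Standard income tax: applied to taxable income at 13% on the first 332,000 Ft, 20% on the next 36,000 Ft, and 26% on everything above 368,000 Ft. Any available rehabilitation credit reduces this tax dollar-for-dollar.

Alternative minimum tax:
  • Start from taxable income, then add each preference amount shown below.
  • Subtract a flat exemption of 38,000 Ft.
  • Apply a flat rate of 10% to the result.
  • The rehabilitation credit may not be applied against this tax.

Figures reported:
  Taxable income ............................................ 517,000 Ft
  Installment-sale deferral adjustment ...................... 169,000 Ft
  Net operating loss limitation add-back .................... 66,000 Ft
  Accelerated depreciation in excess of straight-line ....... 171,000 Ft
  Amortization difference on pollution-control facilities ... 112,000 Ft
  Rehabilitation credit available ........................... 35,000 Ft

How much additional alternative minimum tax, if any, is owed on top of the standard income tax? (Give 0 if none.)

Alternative minimum tax:
  Adjusted income: 517,000 Ft + 169,000 Ft + 66,000 Ft + 171,000 Ft + 112,000 Ft = 1,035,000 Ft
  Less exemption 38,000 Ft → base 997,000 Ft
  997,000 Ft × 10% = 99,700 Ft

Standard income tax:
  332,000 Ft × 13% = 43,160 Ft
  36,000 Ft × 20% = 7,200 Ft
  149,000 Ft × 26% = 38,740 Ft
  → 89,100 Ft
  Less rehabilitation credit 35,000 Ft → 54,100 Ft

Excess of alternative minimum tax over standard income tax: 99,700 Ft − 54,100 Ft = 45,600 Ft.

45,600 Ft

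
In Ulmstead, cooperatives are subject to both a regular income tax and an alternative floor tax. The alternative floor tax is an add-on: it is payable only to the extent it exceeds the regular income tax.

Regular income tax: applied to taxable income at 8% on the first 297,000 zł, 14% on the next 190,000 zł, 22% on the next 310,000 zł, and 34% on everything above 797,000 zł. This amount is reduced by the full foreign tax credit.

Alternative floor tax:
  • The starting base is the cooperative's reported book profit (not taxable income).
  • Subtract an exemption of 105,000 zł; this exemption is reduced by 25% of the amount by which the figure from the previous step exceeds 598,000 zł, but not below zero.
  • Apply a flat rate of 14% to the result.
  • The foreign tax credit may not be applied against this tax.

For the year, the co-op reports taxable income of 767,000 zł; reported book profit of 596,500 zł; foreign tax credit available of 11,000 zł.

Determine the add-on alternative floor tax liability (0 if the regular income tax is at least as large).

0 zł

Regular income tax:
  297,000 zł × 8% = 23,760 zł
  190,000 zł × 14% = 26,600 zł
  280,000 zł × 22% = 61,600 zł
  → 111,960 zł
  Less foreign tax credit 11,000 zł → 100,960 zł

Alternative floor tax:
  Base (reported book profit): 596,500 zł
  Exemption: 596,500 zł ≤ 598,000 zł, so full 105,000 zł applies
  Base: 596,500 zł − 105,000 zł = 491,500 zł
  491,500 zł × 14% = 68,810 zł

68,810 zł ≤ 100,960 zł, so no add-on is due.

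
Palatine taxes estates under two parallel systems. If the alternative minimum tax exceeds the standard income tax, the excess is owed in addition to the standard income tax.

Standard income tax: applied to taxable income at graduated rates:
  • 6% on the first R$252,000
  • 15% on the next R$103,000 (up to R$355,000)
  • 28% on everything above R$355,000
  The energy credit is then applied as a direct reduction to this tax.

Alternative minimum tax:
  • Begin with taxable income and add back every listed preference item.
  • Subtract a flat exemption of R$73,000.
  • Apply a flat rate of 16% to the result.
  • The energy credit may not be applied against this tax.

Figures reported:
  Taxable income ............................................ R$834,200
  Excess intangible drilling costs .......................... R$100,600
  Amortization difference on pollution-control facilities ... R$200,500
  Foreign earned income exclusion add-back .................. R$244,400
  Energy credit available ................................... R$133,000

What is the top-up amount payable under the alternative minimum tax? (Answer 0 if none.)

R$177,326

Standard income tax:
  R$252,000 × 6% = R$15,120
  R$103,000 × 15% = R$15,450
  R$479,200 × 28% = R$134,176
  → R$164,746
  Less energy credit R$133,000 → R$31,746

Alternative minimum tax:
  Adjusted income: R$834,200 + R$100,600 + R$200,500 + R$244,400 = R$1,379,700
  Less exemption R$73,000 → base R$1,306,700
  R$1,306,700 × 16% = R$209,072

Excess of alternative minimum tax over standard income tax: R$209,072 − R$31,746 = R$177,326.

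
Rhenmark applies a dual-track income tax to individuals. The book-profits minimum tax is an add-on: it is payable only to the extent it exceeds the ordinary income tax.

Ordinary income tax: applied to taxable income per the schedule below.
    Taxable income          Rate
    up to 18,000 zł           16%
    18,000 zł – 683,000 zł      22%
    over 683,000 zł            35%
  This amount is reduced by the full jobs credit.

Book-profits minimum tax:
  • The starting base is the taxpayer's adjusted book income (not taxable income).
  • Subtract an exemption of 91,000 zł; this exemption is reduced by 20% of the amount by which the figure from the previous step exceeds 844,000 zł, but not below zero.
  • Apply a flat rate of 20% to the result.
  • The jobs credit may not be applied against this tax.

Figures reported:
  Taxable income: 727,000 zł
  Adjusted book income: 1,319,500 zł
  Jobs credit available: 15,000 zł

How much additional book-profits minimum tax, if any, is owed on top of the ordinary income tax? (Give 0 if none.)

Ordinary income tax:
  18,000 zł × 16% = 2,880 zł
  665,000 zł × 22% = 146,300 zł
  44,000 zł × 35% = 15,400 zł
  → 164,580 zł
  Less jobs credit 15,000 zł → 149,580 zł

Book-profits minimum tax:
  Base (adjusted book income): 1,319,500 zł
  Exemption: 20% × (1,319,500 zł − 844,000 zł) = 95,100 zł ≥ 91,000 zł, so the exemption is fully phased out
  Base: 1,319,500 zł − 0 zł = 1,319,500 zł
  1,319,500 zł × 20% = 263,900 zł

Excess of book-profits minimum tax over ordinary income tax: 263,900 zł − 149,580 zł = 114,320 zł.

114,320 zł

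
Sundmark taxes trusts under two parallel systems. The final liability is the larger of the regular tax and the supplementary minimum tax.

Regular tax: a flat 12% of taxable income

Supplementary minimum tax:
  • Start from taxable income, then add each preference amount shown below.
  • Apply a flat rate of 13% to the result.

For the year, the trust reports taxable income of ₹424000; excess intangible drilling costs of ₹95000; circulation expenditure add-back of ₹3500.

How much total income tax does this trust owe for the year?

₹67925

Regular tax:
  ₹424000 × 12% = ₹50880

Supplementary minimum tax:
  Adjusted income: ₹424000 + ₹95000 + ₹3500 = ₹522500
  ₹522500 × 13% = ₹67925

₹67925 > ₹50880, so the supplementary minimum tax is the binding amount.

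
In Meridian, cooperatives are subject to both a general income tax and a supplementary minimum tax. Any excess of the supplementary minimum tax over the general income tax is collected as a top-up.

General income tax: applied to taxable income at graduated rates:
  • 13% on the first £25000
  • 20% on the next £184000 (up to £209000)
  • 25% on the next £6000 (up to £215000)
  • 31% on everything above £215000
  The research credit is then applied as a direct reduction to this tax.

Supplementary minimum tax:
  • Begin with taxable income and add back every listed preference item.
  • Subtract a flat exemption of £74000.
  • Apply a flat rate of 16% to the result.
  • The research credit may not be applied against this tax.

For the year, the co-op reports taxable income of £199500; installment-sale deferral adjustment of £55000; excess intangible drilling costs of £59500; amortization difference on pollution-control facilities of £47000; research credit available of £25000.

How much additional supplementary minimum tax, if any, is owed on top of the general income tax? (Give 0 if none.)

£32770

Supplementary minimum tax:
  Adjusted income: £199500 + £55000 + £59500 + £47000 = £361000
  Less exemption £74000 → base £287000
  £287000 × 16% = £45920

General income tax:
  £25000 × 13% = £3250
  £174500 × 20% = £34900
  → £38150
  Less research credit £25000 → £13150

Excess of supplementary minimum tax over general income tax: £45920 − £13150 = £32770.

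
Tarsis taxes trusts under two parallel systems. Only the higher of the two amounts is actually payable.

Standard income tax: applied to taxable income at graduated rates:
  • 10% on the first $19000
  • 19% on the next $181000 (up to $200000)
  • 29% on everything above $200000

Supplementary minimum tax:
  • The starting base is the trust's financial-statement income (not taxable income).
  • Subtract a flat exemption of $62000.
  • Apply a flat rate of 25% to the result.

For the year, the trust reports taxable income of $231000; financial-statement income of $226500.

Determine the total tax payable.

$45280

Standard income tax:
  $19000 × 10% = $1900
  $181000 × 19% = $34390
  $31000 × 29% = $8990
  → $45280

Supplementary minimum tax:
  Base (financial-statement income): $226500
  Less exemption $62000 → base $164500
  $164500 × 25% = $41125

$45280 > $41125, so the standard income tax governs.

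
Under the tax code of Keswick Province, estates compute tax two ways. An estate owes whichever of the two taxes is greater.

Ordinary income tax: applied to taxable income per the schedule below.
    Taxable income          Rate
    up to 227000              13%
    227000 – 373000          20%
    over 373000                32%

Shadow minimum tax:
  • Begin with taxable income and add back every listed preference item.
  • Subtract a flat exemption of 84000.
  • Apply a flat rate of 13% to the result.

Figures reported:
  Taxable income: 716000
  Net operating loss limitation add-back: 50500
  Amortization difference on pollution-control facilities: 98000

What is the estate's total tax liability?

Ordinary income tax:
  227000 × 13% = 29510
  146000 × 20% = 29200
  343000 × 32% = 109760
  → 168470

Shadow minimum tax:
  Adjusted income: 716000 + 50500 + 98000 = 864500
  Less exemption 84000 → base 780500
  780500 × 13% = 101465

168470 > 101465, so the ordinary income tax governs.

168470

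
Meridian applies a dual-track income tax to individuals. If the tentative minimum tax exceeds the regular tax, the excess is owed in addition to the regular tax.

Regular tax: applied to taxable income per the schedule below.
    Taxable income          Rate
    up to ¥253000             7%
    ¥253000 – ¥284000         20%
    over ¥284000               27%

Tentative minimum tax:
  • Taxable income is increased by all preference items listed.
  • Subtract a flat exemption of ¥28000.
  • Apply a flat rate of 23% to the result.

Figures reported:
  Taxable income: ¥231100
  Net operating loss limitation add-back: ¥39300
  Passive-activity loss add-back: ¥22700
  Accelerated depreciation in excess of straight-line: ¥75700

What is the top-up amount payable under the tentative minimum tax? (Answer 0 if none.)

Tentative minimum tax:
  Adjusted income: ¥231100 + ¥39300 + ¥22700 + ¥75700 = ¥368800
  Less exemption ¥28000 → base ¥340800
  ¥340800 × 23% = ¥78384

Regular tax:
  ¥231100 × 7% = ¥16177

Excess of tentative minimum tax over regular tax: ¥78384 − ¥16177 = ¥62207.

¥62207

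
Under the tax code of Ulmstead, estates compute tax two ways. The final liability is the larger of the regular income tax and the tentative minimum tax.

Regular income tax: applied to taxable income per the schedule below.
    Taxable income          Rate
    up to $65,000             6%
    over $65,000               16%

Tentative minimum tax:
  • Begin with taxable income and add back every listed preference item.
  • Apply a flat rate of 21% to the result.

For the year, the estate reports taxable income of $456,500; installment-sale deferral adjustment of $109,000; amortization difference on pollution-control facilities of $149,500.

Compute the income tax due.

Tentative minimum tax:
  Adjusted income: $456,500 + $109,000 + $149,500 = $715,000
  $715,000 × 21% = $150,150

Regular income tax:
  $65,000 × 6% = $3,900
  $391,500 × 16% = $62,640
  → $66,540

$150,150 > $66,540, so the tentative minimum tax is the binding amount.

$150,150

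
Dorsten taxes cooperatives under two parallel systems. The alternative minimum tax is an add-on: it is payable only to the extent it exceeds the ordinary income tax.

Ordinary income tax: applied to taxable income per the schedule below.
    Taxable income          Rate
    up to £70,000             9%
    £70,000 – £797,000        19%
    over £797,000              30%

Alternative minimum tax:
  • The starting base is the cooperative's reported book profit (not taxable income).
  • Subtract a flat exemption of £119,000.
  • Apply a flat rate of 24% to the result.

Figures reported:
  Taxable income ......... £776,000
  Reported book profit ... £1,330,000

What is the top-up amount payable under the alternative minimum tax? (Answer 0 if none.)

£150,200

Ordinary income tax:
  £70,000 × 9% = £6,300
  £706,000 × 19% = £134,140
  → £140,440

Alternative minimum tax:
  Base (reported book profit): £1,330,000
  Less exemption £119,000 → base £1,211,000
  £1,211,000 × 24% = £290,640

Excess of alternative minimum tax over ordinary income tax: £290,640 − £140,440 = £150,200.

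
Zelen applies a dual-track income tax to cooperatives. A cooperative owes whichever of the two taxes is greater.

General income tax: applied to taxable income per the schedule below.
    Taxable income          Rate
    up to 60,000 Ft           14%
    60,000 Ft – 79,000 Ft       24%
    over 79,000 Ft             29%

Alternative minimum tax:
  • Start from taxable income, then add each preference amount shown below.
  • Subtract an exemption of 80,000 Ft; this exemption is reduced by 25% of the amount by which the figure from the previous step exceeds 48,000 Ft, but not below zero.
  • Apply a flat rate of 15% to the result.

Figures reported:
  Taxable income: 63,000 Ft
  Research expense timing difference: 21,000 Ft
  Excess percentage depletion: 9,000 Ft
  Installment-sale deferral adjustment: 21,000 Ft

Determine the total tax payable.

Alternative minimum tax:
  Adjusted income: 63,000 Ft + 21,000 Ft + 9,000 Ft + 21,000 Ft = 114,000 Ft
  Exemption: 80,000 Ft − 25% × (114,000 Ft − 48,000 Ft) = 80,000 Ft − 16,500 Ft = 63,500 Ft
  Base: 114,000 Ft − 63,500 Ft = 50,500 Ft
  50,500 Ft × 15% = 7,575 Ft

General income tax:
  60,000 Ft × 14% = 8,400 Ft
  3,000 Ft × 24% = 720 Ft
  → 9,120 Ft

9,120 Ft > 7,575 Ft, so the general income tax governs.

9,120 Ft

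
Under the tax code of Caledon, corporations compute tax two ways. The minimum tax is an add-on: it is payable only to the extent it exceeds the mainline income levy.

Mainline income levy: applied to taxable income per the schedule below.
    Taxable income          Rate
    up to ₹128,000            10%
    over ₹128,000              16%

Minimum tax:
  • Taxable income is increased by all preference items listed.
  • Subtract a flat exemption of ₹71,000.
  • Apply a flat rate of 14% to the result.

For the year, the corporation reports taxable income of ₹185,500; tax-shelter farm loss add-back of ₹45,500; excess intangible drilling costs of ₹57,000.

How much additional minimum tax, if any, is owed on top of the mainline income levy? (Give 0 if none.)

₹8,380

Mainline income levy:
  ₹128,000 × 10% = ₹12,800
  ₹57,500 × 16% = ₹9,200
  → ₹22,000

Minimum tax:
  Adjusted income: ₹185,500 + ₹45,500 + ₹57,000 = ₹288,000
  Less exemption ₹71,000 → base ₹217,000
  ₹217,000 × 14% = ₹30,380

Excess of minimum tax over mainline income levy: ₹30,380 − ₹22,000 = ₹8,380.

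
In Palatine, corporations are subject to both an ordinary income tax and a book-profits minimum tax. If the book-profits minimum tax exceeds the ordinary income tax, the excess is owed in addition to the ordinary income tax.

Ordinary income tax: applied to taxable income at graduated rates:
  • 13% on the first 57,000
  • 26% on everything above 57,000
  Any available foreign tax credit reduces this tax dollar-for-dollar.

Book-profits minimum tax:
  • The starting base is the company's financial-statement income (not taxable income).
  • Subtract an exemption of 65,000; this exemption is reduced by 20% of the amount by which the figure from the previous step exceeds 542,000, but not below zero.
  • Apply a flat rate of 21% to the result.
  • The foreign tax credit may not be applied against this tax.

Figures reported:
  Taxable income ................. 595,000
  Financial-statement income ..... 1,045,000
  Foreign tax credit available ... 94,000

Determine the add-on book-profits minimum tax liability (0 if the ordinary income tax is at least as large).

166,160

Ordinary income tax:
  57,000 × 13% = 7,410
  538,000 × 26% = 139,880
  → 147,290
  Less foreign tax credit 94,000 → 53,290

Book-profits minimum tax:
  Base (financial-statement income): 1,045,000
  Exemption: 20% × (1,045,000 − 542,000) = 100,600 ≥ 65,000, so the exemption is fully phased out
  Base: 1,045,000 − 0 = 1,045,000
  1,045,000 × 21% = 219,450

Excess of book-profits minimum tax over ordinary income tax: 219,450 − 53,290 = 166,160.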